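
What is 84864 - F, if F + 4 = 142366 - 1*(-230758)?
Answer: -288256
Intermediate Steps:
F = 373120 (F = -4 + (142366 - 1*(-230758)) = -4 + (142366 + 230758) = -4 + 373124 = 373120)
84864 - F = 84864 - 1*373120 = 84864 - 373120 = -288256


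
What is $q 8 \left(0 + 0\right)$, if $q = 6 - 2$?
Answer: $0$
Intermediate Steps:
$q = 4$
$q 8 \left(0 + 0\right) = 4 \cdot 8 \left(0 + 0\right) = 32 \cdot 0 = 0$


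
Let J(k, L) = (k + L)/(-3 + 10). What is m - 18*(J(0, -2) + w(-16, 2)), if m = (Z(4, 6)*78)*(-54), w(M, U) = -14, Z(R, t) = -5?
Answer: 149220/7 ≈ 21317.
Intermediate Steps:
J(k, L) = L/7 + k/7 (J(k, L) = (L + k)/7 = (L + k)*(1/7) = L/7 + k/7)
m = 21060 (m = -5*78*(-54) = -390*(-54) = 21060)
m - 18*(J(0, -2) + w(-16, 2)) = 21060 - 18*(((1/7)*(-2) + (1/7)*0) - 14) = 21060 - 18*((-2/7 + 0) - 14) = 21060 - 18*(-2/7 - 14) = 21060 - 18*(-100/7) = 21060 + 1800/7 = 149220/7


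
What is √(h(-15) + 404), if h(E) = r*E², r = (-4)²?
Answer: 2*√1001 ≈ 63.277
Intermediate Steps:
r = 16
h(E) = 16*E²
√(h(-15) + 404) = √(16*(-15)² + 404) = √(16*225 + 404) = √(3600 + 404) = √4004 = 2*√1001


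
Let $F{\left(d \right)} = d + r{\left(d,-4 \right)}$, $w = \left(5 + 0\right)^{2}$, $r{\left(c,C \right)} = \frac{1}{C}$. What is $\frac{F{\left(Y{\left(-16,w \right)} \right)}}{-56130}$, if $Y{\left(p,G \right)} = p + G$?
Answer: $- \frac{7}{44904} \approx -0.00015589$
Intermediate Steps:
$w = 25$ ($w = 5^{2} = 25$)
$Y{\left(p,G \right)} = G + p$
$F{\left(d \right)} = - \frac{1}{4} + d$ ($F{\left(d \right)} = d + \frac{1}{-4} = d - \frac{1}{4} = - \frac{1}{4} + d$)
$\frac{F{\left(Y{\left(-16,w \right)} \right)}}{-56130} = \frac{- \frac{1}{4} + \left(25 - 16\right)}{-56130} = \left(- \frac{1}{4} + 9\right) \left(- \frac{1}{56130}\right) = \frac{35}{4} \left(- \frac{1}{56130}\right) = - \frac{7}{44904}$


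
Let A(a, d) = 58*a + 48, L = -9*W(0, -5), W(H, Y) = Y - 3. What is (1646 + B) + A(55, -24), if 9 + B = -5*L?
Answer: 4515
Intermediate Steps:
W(H, Y) = -3 + Y
L = 72 (L = -9*(-3 - 5) = -9*(-8) = 72)
B = -369 (B = -9 - 5*72 = -9 - 360 = -369)
A(a, d) = 48 + 58*a
(1646 + B) + A(55, -24) = (1646 - 369) + (48 + 58*55) = 1277 + (48 + 3190) = 1277 + 3238 = 4515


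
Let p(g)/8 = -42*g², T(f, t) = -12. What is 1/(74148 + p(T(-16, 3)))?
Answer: 1/25764 ≈ 3.8814e-5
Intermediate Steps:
p(g) = -336*g² (p(g) = 8*(-42*g²) = -336*g²)
1/(74148 + p(T(-16, 3))) = 1/(74148 - 336*(-12)²) = 1/(74148 - 336*144) = 1/(74148 - 48384) = 1/25764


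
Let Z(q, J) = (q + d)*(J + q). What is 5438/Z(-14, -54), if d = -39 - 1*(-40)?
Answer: 2719/442 ≈ 6.1516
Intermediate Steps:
d = 1 (d = -39 + 40 = 1)
Z(q, J) = (1 + q)*(J + q) (Z(q, J) = (q + 1)*(J + q) = (1 + q)*(J + q))
5438/Z(-14, -54) = 5438/(-54 - 14 + (-14)² - 54*(-14)) = 5438/(-54 - 14 + 196 + 756) = 5438/884 = 5438*(1/884) = 2719/442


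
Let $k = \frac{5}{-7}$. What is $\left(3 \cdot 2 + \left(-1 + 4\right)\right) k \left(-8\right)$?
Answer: $\frac{360}{7} \approx 51.429$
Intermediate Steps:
$k = - \frac{5}{7}$ ($k = 5 \left(- \frac{1}{7}\right) = - \frac{5}{7} \approx -0.71429$)
$\left(3 \cdot 2 + \left(-1 + 4\right)\right) k \left(-8\right) = \left(3 \cdot 2 + \left(-1 + 4\right)\right) \left(- \frac{5}{7}\right) \left(-8\right) = \left(6 + 3\right) \left(- \frac{5}{7}\right) \left(-8\right) = 9 \left(- \frac{5}{7}\right) \left(-8\right) = \left(- \frac{45}{7}\right) \left(-8\right) = \frac{360}{7}$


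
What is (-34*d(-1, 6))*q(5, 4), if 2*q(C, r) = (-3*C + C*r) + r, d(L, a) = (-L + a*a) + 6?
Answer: -6579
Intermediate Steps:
d(L, a) = 6 + a**2 - L (d(L, a) = (-L + a**2) + 6 = (a**2 - L) + 6 = 6 + a**2 - L)
q(C, r) = r/2 - 3*C/2 + C*r/2 (q(C, r) = ((-3*C + C*r) + r)/2 = (r - 3*C + C*r)/2 = r/2 - 3*C/2 + C*r/2)
(-34*d(-1, 6))*q(5, 4) = (-34*(6 + 6**2 - 1*(-1)))*((1/2)*4 - 3/2*5 + (1/2)*5*4) = (-34*(6 + 36 + 1))*(2 - 15/2 + 10) = -34*43*(9/2) = -1462*9/2 = -6579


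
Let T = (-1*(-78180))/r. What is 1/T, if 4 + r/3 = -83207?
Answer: -83211/26060 ≈ -3.1931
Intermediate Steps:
r = -249633 (r = -12 + 3*(-83207) = -12 - 249621 = -249633)
T = -26060/83211 (T = -1*(-78180)/(-249633) = 78180*(-1/249633) = -26060/83211 ≈ -0.31318)
1/T = 1/(-26060/83211) = -83211/26060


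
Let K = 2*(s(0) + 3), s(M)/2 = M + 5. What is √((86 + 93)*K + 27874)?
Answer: 4*√2033 ≈ 180.36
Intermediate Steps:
s(M) = 10 + 2*M (s(M) = 2*(M + 5) = 2*(5 + M) = 10 + 2*M)
K = 26 (K = 2*((10 + 2*0) + 3) = 2*((10 + 0) + 3) = 2*(10 + 3) = 2*13 = 26)
√((86 + 93)*K + 27874) = √((86 + 93)*26 + 27874) = √(179*26 + 27874) = √(4654 + 27874) = √32528 = 4*√2033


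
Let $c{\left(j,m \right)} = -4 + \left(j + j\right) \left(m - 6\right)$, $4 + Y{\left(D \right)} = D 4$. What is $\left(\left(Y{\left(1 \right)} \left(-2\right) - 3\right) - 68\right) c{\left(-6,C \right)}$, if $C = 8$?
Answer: $1988$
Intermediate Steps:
$Y{\left(D \right)} = -4 + 4 D$ ($Y{\left(D \right)} = -4 + D 4 = -4 + 4 D$)
$c{\left(j,m \right)} = -4 + 2 j \left(-6 + m\right)$
$\left(\left(Y{\left(1 \right)} \left(-2\right) - 3\right) - 68\right) c{\left(-6,C \right)} = \left(\left(\left(-4 + 4 \cdot 1\right) \left(-2\right) - 3\right) - 68\right) \left(-4 - -72 + 2 \left(-6\right) 8\right) = \left(\left(\left(-4 + 4\right) \left(-2\right) - 3\right) - 68\right) \left(-4 + 72 - 96\right) = \left(\left(0 \left(-2\right) - 3\right) - 68\right) \left(-28\right) = \left(\left(0 - 3\right) - 68\right) \left(-28\right) = \left(-3 - 68\right) \left(-28\right) = \left(-71\right) \left(-28\right) = 1988$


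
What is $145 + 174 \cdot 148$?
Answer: $25897$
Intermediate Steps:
$145 + 174 \cdot 148 = 145 + 25752 = 25897$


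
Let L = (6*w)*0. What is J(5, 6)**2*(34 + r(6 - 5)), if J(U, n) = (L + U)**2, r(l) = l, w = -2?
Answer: 21875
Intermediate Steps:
L = 0 (L = (6*(-2))*0 = -12*0 = 0)
J(U, n) = U**2 (J(U, n) = (0 + U)**2 = U**2)
J(5, 6)**2*(34 + r(6 - 5)) = (5**2)**2*(34 + (6 - 5)) = 25**2*(34 + 1) = 625*35 = 21875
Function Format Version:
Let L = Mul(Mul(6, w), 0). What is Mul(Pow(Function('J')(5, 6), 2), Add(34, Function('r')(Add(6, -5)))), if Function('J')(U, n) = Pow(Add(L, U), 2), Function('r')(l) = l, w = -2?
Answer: 21875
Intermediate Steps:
L = 0 (L = Mul(Mul(6, -2), 0) = Mul(-12, 0) = 0)
Function('J')(U, n) = Pow(U, 2) (Function('J')(U, n) = Pow(Add(0, U), 2) = Pow(U, 2))
Mul(Pow(Function('J')(5, 6), 2), Add(34, Function('r')(Add(6, -5)))) = Mul(Pow(Pow(5, 2), 2), Add(34, Add(6, -5))) = Mul(Pow(25, 2), Add(34, 1)) = Mul(625, 35) = 21875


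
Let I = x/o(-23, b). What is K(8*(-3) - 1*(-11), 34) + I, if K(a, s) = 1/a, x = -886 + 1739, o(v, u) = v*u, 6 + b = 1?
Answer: 10974/1495 ≈ 7.3405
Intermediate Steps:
b = -5 (b = -6 + 1 = -5)
o(v, u) = u*v
x = 853
I = 853/115 (I = 853/((-5*(-23))) = 853/115 ≈ 7.4174)
K(8*(-3) - 1*(-11), 34) + I = 1/(8*(-3) - 1*(-11)) + 853/115 = 1/(-24 + 11) + 853/115 = 1/(-13) + 853/115 = -1/13 + 853/115 = 10974/1495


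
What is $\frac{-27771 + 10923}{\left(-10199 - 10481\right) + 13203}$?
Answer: $\frac{16848}{7477} \approx 2.2533$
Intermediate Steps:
$\frac{-27771 + 10923}{\left(-10199 - 10481\right) + 13203} = - \frac{16848}{-20680 + 13203} = - \frac{16848}{-7477} = \left(-16848\right) \left(- \frac{1}{7477}\right) = \frac{16848}{7477}$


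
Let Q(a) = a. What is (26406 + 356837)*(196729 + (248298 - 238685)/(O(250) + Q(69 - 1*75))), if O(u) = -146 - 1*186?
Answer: 25479829990727/338 ≈ 7.5384e+10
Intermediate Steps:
O(u) = -332 (O(u) = -146 - 186 = -332)
(26406 + 356837)*(196729 + (248298 - 238685)/(O(250) + Q(69 - 1*75))) = (26406 + 356837)*(196729 + (248298 - 238685)/(-332 + (69 - 1*75))) = 383243*(196729 + 9613/(-332 + (69 - 75))) = 383243*(196729 + 9613/(-332 - 6)) = 383243*(196729 + 9613/(-338)) = 383243*(196729 + 9613*(-1/338)) = 383243*(196729 - 9613/338) = 383243*(66484789/338) = 25479829990727/338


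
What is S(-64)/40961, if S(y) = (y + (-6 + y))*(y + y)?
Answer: 17152/40961 ≈ 0.41874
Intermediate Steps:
S(y) = 2*y*(-6 + 2*y) (S(y) = (-6 + 2*y)*(2*y) = 2*y*(-6 + 2*y))
S(-64)/40961 = (4*(-64)*(-3 - 64))/40961 = (4*(-64)*(-67))*(1/40961) = 17152*(1/40961) = 17152/40961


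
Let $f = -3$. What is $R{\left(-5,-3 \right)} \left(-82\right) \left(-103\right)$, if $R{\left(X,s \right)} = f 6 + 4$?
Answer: $-118244$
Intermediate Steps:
$R{\left(X,s \right)} = -14$ ($R{\left(X,s \right)} = \left(-3\right) 6 + 4 = -18 + 4 = -14$)
$R{\left(-5,-3 \right)} \left(-82\right) \left(-103\right) = \left(-14\right) \left(-82\right) \left(-103\right) = 1148 \left(-103\right) = -118244$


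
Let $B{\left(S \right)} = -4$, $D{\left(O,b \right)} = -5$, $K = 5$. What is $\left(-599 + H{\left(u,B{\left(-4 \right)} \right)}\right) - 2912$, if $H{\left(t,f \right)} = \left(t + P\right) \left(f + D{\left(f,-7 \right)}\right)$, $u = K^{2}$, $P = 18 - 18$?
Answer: $-3736$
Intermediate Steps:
$P = 0$
$u = 25$ ($u = 5^{2} = 25$)
$H{\left(t,f \right)} = t \left(-5 + f\right)$ ($H{\left(t,f \right)} = \left(t + 0\right) \left(f - 5\right) = t \left(-5 + f\right)$)
$\left(-599 + H{\left(u,B{\left(-4 \right)} \right)}\right) - 2912 = \left(-599 + 25 \left(-5 - 4\right)\right) - 2912 = \left(-599 + 25 \left(-9\right)\right) - 2912 = \left(-599 - 225\right) - 2912 = -824 - 2912 = -3736$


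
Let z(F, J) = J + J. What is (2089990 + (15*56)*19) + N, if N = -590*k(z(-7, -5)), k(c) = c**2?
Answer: 2046950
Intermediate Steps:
z(F, J) = 2*J
N = -59000 (N = -590*(2*(-5))**2 = -590*(-10)**2 = -590*100 = -59000)
(2089990 + (15*56)*19) + N = (2089990 + (15*56)*19) - 59000 = (2089990 + 840*19) - 59000 = (2089990 + 15960) - 59000 = 2105950 - 59000 = 2046950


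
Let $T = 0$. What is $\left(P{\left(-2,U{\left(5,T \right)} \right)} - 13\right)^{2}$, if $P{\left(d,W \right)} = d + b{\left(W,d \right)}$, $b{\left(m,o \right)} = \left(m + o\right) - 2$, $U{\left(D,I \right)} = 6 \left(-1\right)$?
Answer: $625$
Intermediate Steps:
$U{\left(D,I \right)} = -6$
$b{\left(m,o \right)} = -2 + m + o$
$P{\left(d,W \right)} = -2 + W + 2 d$ ($P{\left(d,W \right)} = d + \left(-2 + W + d\right) = -2 + W + 2 d$)
$\left(P{\left(-2,U{\left(5,T \right)} \right)} - 13\right)^{2} = \left(\left(-2 - 6 + 2 \left(-2\right)\right) - 13\right)^{2} = \left(\left(-2 - 6 - 4\right) - 13\right)^{2} = \left(-12 - 13\right)^{2} = \left(-25\right)^{2} = 625$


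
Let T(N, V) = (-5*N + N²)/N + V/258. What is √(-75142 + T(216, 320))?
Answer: I*√1246906131/129 ≈ 273.73*I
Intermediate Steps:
T(N, V) = V/258 + (N² - 5*N)/N (T(N, V) = (N² - 5*N)/N + V*(1/258) = (N² - 5*N)/N + V/258 = V/258 + (N² - 5*N)/N)
√(-75142 + T(216, 320)) = √(-75142 + (-5 + 216 + (1/258)*320)) = √(-75142 + (-5 + 216 + 160/129)) = √(-75142 + 27379/129) = √(-9665939/129) = I*√1246906131/129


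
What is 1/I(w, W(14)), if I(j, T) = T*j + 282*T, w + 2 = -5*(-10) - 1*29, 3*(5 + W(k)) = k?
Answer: -3/301 ≈ -0.0099668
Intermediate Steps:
W(k) = -5 + k/3
w = 19 (w = -2 + (-5*(-10) - 1*29) = -2 + (50 - 29) = -2 + 21 = 19)
I(j, T) = 282*T + T*j
1/I(w, W(14)) = 1/((-5 + (⅓)*14)*(282 + 19)) = 1/((-5 + 14/3)*301) = 1/(-⅓*301) = 1/(-301/3) = -3/301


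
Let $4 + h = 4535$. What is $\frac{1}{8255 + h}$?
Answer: $\frac{1}{12786} \approx 7.821 \cdot 10^{-5}$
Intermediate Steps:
$h = 4531$ ($h = -4 + 4535 = 4531$)
$\frac{1}{8255 + h} = \frac{1}{8255 + 4531} = \frac{1}{12786}$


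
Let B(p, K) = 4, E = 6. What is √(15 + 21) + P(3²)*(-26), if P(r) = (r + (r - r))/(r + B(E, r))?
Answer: -12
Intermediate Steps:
P(r) = r/(4 + r) (P(r) = (r + (r - r))/(r + 4) = (r + 0)/(4 + r) = r/(4 + r))
√(15 + 21) + P(3²)*(-26) = √(15 + 21) + (3²/(4 + 3²))*(-26) = √36 + (9/(4 + 9))*(-26) = 6 + (9/13)*(-26) = 6 - 18 = -12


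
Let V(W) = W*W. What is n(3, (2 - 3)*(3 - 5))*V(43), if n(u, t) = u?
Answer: 5547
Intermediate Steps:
V(W) = W²
n(3, (2 - 3)*(3 - 5))*V(43) = 3*43² = 3*1849 = 5547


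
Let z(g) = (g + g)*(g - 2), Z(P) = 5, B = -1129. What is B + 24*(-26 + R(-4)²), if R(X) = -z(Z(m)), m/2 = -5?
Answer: 19847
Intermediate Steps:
m = -10 (m = 2*(-5) = -10)
z(g) = 2*g*(-2 + g) (z(g) = (2*g)*(-2 + g) = 2*g*(-2 + g))
R(X) = -30 (R(X) = -2*5*(-2 + 5) = -2*5*3 = -1*30 = -30)
B + 24*(-26 + R(-4)²) = -1129 + 24*(-26 + (-30)²) = -1129 + 24*(-26 + 900) = -1129 + 24*874 = -1129 + 20976 = 19847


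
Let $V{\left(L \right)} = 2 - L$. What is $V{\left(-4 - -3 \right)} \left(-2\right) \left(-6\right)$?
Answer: $36$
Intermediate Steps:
$V{\left(-4 - -3 \right)} \left(-2\right) \left(-6\right) = \left(2 - \left(-4 - -3\right)\right) \left(-2\right) \left(-6\right) = \left(2 - \left(-4 + 3\right)\right) \left(-2\right) \left(-6\right) = \left(2 - -1\right) \left(-2\right) \left(-6\right) = \left(2 + 1\right) \left(-2\right) \left(-6\right) = 3 \left(-2\right) \left(-6\right) = \left(-6\right) \left(-6\right) = 36$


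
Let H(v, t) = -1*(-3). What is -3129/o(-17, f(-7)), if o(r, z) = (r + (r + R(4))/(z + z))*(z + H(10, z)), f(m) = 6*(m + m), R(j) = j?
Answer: -58408/25587 ≈ -2.2827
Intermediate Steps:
H(v, t) = 3
f(m) = 12*m (f(m) = 6*(2*m) = 12*m)
o(r, z) = (3 + z)*(r + (4 + r)/(2*z)) (o(r, z) = (r + (r + 4)/(z + z))*(z + 3) = (r + (4 + r)/((2*z)))*(3 + z) = (r + (4 + r)*(1/(2*z)))*(3 + z) = (r + (4 + r)/(2*z))*(3 + z) = (3 + z)*(r + (4 + r)/(2*z)))
-3129/o(-17, f(-7)) = -3129*(-168/(12 + 3*(-17) + (12*(-7))*(4 + 7*(-17) + 2*(-17)*(12*(-7))))) = -3129*(-168/(12 - 51 - 84*(4 - 119 + 2*(-17)*(-84)))) = -3129*(-168/(12 - 51 - 84*(4 - 119 + 2856))) = -3129*(-168/(12 - 51 - 84*2741)) = -3129*(-168/(12 - 51 - 230244)) = -3129/((½)*(-1/84)*(-230283)) = -3129/76761/56 = -3129*56/76761 = -58408/25587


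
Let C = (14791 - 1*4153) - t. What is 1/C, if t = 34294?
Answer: -1/23656 ≈ -4.2273e-5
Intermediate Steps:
C = -23656 (C = (14791 - 1*4153) - 1*34294 = (14791 - 4153) - 34294 = 10638 - 34294 = -23656)
1/C = 1/(-23656) = -1/23656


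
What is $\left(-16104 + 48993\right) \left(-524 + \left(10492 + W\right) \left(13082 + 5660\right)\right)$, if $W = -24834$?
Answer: $-8840506894032$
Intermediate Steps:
$\left(-16104 + 48993\right) \left(-524 + \left(10492 + W\right) \left(13082 + 5660\right)\right) = \left(-16104 + 48993\right) \left(-524 + \left(10492 - 24834\right) \left(13082 + 5660\right)\right) = 32889 \left(-524 - 268797764\right) = 32889 \left(-268798288\right) = -8840506894032$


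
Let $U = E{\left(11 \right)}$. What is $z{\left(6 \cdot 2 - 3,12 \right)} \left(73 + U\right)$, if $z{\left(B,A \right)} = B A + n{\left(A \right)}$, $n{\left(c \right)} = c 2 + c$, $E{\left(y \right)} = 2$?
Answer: $10800$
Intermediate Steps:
$n{\left(c \right)} = 3 c$ ($n{\left(c \right)} = 2 c + c = 3 c$)
$U = 2$
$z{\left(B,A \right)} = 3 A + A B$ ($z{\left(B,A \right)} = B A + 3 A = A B + 3 A = 3 A + A B$)
$z{\left(6 \cdot 2 - 3,12 \right)} \left(73 + U\right) = 12 \left(3 + \left(6 \cdot 2 - 3\right)\right) \left(73 + 2\right) = 12 \left(3 + \left(12 - 3\right)\right) 75 = 12 \left(3 + 9\right) 75 = 12 \cdot 12 \cdot 75 = 144 \cdot 75 = 10800$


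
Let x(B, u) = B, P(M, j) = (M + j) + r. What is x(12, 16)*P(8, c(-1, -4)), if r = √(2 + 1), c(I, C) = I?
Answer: 84 + 12*√3 ≈ 104.78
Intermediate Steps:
r = √3 ≈ 1.7320
P(M, j) = M + j + √3 (P(M, j) = (M + j) + √3 = M + j + √3)
x(12, 16)*P(8, c(-1, -4)) = 12*(8 - 1 + √3) = 12*(7 + √3) = 84 + 12*√3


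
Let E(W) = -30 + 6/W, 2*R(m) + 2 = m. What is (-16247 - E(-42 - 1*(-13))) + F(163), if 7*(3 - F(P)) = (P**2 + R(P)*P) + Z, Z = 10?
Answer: -1269347/58 ≈ -21885.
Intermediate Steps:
R(m) = -1 + m/2
F(P) = 11/7 - P**2/7 - P*(-1 + P/2)/7 (F(P) = 3 - ((P**2 + (-1 + P/2)*P) + 10)/7 = 3 - ((P**2 + P*(-1 + P/2)) + 10)/7 = 3 - (10 + P**2 + P*(-1 + P/2))/7 = 3 + (-10/7 - P**2/7 - P*(-1 + P/2)/7) = 11/7 - P**2/7 - P*(-1 + P/2)/7)
(-16247 - E(-42 - 1*(-13))) + F(163) = (-16247 - (-30 + 6/(-42 - 1*(-13)))) + (11/7 - 3/14*163**2 + (1/7)*163) = (-16247 - (-30 + 6/(-42 + 13))) + (11/7 - 3/14*26569 + 163/7) = (-16247 - (-30 + 6/(-29))) + (11/7 - 79707/14 + 163/7) = (-16247 - (-30 + 6*(-1/29))) - 11337/2 = (-16247 - (-30 - 6/29)) - 11337/2 = (-16247 - 1*(-876/29)) - 11337/2 = (-16247 + 876/29) - 11337/2 = -470287/29 - 11337/2 = -1269347/58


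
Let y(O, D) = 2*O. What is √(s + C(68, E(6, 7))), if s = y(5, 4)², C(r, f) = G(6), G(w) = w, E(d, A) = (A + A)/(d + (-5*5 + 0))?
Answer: √106 ≈ 10.296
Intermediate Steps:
E(d, A) = 2*A/(-25 + d) (E(d, A) = (2*A)/(d + (-25 + 0)) = (2*A)/(d - 25) = (2*A)/(-25 + d) = 2*A/(-25 + d))
C(r, f) = 6
s = 100 (s = (2*5)² = 10² = 100)
√(s + C(68, E(6, 7))) = √(100 + 6) = √106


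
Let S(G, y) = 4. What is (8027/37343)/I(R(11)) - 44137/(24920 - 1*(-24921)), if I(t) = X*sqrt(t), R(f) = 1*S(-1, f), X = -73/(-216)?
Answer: -9606481/16926437 ≈ -0.56754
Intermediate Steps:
X = 73/216 (X = -73*(-1/216) = 73/216 ≈ 0.33796)
R(f) = 4 (R(f) = 1*4 = 4)
I(t) = 73*sqrt(t)/216
(8027/37343)/I(R(11)) - 44137/(24920 - 1*(-24921)) = (8027/37343)/((73*sqrt(4)/216)) - 44137/(24920 - 1*(-24921)) = (8027*(1/37343))/(((73/216)*2)) - 44137/(24920 + 24921) = 23/(107*(73/108)) - 44137/49841 = (23/107)*(108/73) - 44137*1/49841 = 2484/7811 - 1919/2167 = -9606481/16926437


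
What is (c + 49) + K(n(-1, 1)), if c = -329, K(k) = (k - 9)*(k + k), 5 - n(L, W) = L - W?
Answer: -308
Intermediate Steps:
n(L, W) = 5 + W - L (n(L, W) = 5 - (L - W) = 5 + (W - L) = 5 + W - L)
K(k) = 2*k*(-9 + k) (K(k) = (-9 + k)*(2*k) = 2*k*(-9 + k))
(c + 49) + K(n(-1, 1)) = (-329 + 49) + 2*(5 + 1 - 1*(-1))*(-9 + (5 + 1 - 1*(-1))) = -280 + 2*(5 + 1 + 1)*(-9 + (5 + 1 + 1)) = -280 + 2*7*(-9 + 7) = -280 + 2*7*(-2) = -280 - 28 = -308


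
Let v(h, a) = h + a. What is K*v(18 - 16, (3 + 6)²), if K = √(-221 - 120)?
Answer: 83*I*√341 ≈ 1532.7*I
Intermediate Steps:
K = I*√341 (K = √(-341) = I*√341 ≈ 18.466*I)
v(h, a) = a + h
K*v(18 - 16, (3 + 6)²) = (I*√341)*((3 + 6)² + (18 - 16)) = (I*√341)*(9² + 2) = (I*√341)*(81 + 2) = (I*√341)*83 = 83*I*√341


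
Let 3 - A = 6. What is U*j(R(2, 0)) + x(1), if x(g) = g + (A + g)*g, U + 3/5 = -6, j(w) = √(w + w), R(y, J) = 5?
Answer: -1 - 33*√10/5 ≈ -21.871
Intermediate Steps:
A = -3 (A = 3 - 1*6 = 3 - 6 = -3)
j(w) = √2*√w (j(w) = √(2*w) = √2*√w)
U = -33/5 (U = -⅗ - 6 = -33/5 ≈ -6.6000)
x(g) = g + g*(-3 + g) (x(g) = g + (-3 + g)*g = g + g*(-3 + g))
U*j(R(2, 0)) + x(1) = -33*√2*√5/5 + 1*(-2 + 1) = -33*√10/5 + 1*(-1) = -33*√10/5 - 1 = -1 - 33*√10/5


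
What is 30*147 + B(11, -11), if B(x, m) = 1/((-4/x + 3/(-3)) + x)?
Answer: 467471/106 ≈ 4410.1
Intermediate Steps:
B(x, m) = 1/(-1 + x - 4/x) (B(x, m) = 1/((-4/x + 3*(-⅓)) + x) = 1/((-4/x - 1) + x) = 1/((-1 - 4/x) + x) = 1/(-1 + x - 4/x))
30*147 + B(11, -11) = 30*147 + 11/(-4 + 11² - 1*11) = 4410 + 11/(-4 + 121 - 11) = 4410 + 11/106 = 467471/106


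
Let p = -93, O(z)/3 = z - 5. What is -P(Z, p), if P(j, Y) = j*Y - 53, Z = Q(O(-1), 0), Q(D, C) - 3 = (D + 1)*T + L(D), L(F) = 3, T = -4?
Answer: 6935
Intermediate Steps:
O(z) = -15 + 3*z (O(z) = 3*(z - 5) = 3*(-5 + z) = -15 + 3*z)
Q(D, C) = 2 - 4*D (Q(D, C) = 3 + ((D + 1)*(-4) + 3) = 3 + ((1 + D)*(-4) + 3) = 3 + ((-4 - 4*D) + 3) = 3 + (-1 - 4*D) = 2 - 4*D)
Z = 74 (Z = 2 - 4*(-15 + 3*(-1)) = 2 - 4*(-15 - 3) = 2 - 4*(-18) = 2 + 72 = 74)
P(j, Y) = -53 + Y*j (P(j, Y) = Y*j - 53 = -53 + Y*j)
-P(Z, p) = -(-53 - 93*74) = -(-53 - 6882) = -1*(-6935) = 6935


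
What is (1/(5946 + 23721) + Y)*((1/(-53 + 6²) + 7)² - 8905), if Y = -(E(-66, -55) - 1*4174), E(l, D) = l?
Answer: -107323271225767/2857921 ≈ -3.7553e+7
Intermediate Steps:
Y = 4240 (Y = -(-66 - 1*4174) = -(-66 - 4174) = -1*(-4240) = 4240)
(1/(5946 + 23721) + Y)*((1/(-53 + 6²) + 7)² - 8905) = (1/(5946 + 23721) + 4240)*((1/(-53 + 6²) + 7)² - 8905) = (1/29667 + 4240)*((1/(-53 + 36) + 7)² - 8905) = (1/29667 + 4240)*((1/(-17) + 7)² - 8905) = 125788081*((-1/17 + 7)² - 8905)/29667 = 125788081*((118/17)² - 8905)/29667 = 125788081*(13924/289 - 8905)/29667 = (125788081/29667)*(-2559621/289) = -107323271225767/2857921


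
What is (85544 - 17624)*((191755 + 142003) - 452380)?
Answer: -8056806240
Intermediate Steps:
(85544 - 17624)*((191755 + 142003) - 452380) = 67920*(333758 - 452380) = 67920*(-118622) = -8056806240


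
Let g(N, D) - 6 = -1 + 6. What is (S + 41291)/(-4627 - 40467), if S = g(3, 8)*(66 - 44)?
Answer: -41533/45094 ≈ -0.92103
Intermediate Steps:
g(N, D) = 11 (g(N, D) = 6 + (-1 + 6) = 6 + 5 = 11)
S = 242 (S = 11*(66 - 44) = 11*22 = 242)
(S + 41291)/(-4627 - 40467) = (242 + 41291)/(-4627 - 40467) = 41533/(-45094) = 41533*(-1/45094) = -41533/45094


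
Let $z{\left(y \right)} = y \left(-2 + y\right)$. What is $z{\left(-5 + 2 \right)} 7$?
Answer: $105$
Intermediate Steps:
$z{\left(-5 + 2 \right)} 7 = \left(-5 + 2\right) \left(-2 + \left(-5 + 2\right)\right) 7 = - 3 \left(-2 - 3\right) 7 = \left(-3\right) \left(-5\right) 7 = 15 \cdot 7 = 105$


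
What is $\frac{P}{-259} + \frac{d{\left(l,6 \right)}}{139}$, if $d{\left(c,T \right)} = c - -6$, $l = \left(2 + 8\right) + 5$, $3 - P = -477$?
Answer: $- \frac{61281}{36001} \approx -1.7022$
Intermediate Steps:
$P = 480$ ($P = 3 - -477 = 3 + 477 = 480$)
$l = 15$ ($l = 10 + 5 = 15$)
$d{\left(c,T \right)} = 6 + c$ ($d{\left(c,T \right)} = c + 6 = 6 + c$)
$\frac{P}{-259} + \frac{d{\left(l,6 \right)}}{139} = \frac{480}{-259} + \frac{6 + 15}{139} = 480 \left(- \frac{1}{259}\right) + 21 \cdot \frac{1}{139} = - \frac{480}{259} + \frac{21}{139} = - \frac{61281}{36001}$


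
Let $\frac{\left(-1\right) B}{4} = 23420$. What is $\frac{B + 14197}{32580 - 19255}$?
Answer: $- \frac{79483}{13325} \approx -5.965$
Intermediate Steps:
$B = -93680$ ($B = \left(-4\right) 23420 = -93680$)
$\frac{B + 14197}{32580 - 19255} = \frac{-93680 + 14197}{32580 - 19255} = - \frac{79483}{13325}$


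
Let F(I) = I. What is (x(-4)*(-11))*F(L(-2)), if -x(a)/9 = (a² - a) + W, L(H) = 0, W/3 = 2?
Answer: 0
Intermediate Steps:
W = 6 (W = 3*2 = 6)
x(a) = -54 - 9*a² + 9*a (x(a) = -9*((a² - a) + 6) = -9*(6 + a² - a) = -54 - 9*a² + 9*a)
(x(-4)*(-11))*F(L(-2)) = ((-54 - 9*(-4)² + 9*(-4))*(-11))*0 = ((-54 - 9*16 - 36)*(-11))*0 = ((-54 - 144 - 36)*(-11))*0 = -234*(-11)*0 = 2574*0 = 0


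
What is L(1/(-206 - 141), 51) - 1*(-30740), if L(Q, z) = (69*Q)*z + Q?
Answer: 10663260/347 ≈ 30730.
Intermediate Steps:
L(Q, z) = Q + 69*Q*z (L(Q, z) = 69*Q*z + Q = Q + 69*Q*z)
L(1/(-206 - 141), 51) - 1*(-30740) = (1 + 69*51)/(-206 - 141) - 1*(-30740) = (1 + 3519)/(-347) + 30740 = -1/347*3520 + 30740 = -3520/347 + 30740 = 10663260/347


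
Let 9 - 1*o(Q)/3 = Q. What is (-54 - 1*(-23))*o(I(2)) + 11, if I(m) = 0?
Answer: -826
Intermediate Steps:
o(Q) = 27 - 3*Q
(-54 - 1*(-23))*o(I(2)) + 11 = (-54 - 1*(-23))*(27 - 3*0) + 11 = (-54 + 23)*(27 + 0) + 11 = -31*27 + 11 = -837 + 11 = -826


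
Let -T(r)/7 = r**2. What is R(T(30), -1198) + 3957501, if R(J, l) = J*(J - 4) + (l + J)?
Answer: 43665203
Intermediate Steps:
T(r) = -7*r**2
R(J, l) = J + l + J*(-4 + J) (R(J, l) = J*(-4 + J) + (J + l) = J + l + J*(-4 + J))
R(T(30), -1198) + 3957501 = (-1198 + (-7*30**2)**2 - (-21)*30**2) + 3957501 = (-1198 + (-7*900)**2 - (-21)*900) + 3957501 = (-1198 + (-6300)**2 - 3*(-6300)) + 3957501 = (-1198 + 39690000 + 18900) + 3957501 = 39707702 + 3957501 = 43665203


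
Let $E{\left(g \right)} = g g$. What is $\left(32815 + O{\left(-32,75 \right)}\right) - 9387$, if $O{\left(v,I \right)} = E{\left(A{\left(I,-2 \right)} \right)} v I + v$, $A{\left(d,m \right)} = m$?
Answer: $13796$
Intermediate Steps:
$E{\left(g \right)} = g^{2}$
$O{\left(v,I \right)} = v + 4 I v$ ($O{\left(v,I \right)} = \left(-2\right)^{2} v I + v = 4 v I + v = 4 I v + v = v + 4 I v$)
$\left(32815 + O{\left(-32,75 \right)}\right) - 9387 = \left(32815 - 32 \left(1 + 4 \cdot 75\right)\right) - 9387 = \left(32815 - 32 \left(1 + 300\right)\right) - 9387 = \left(32815 - 9632\right) - 9387 = 23183 - 9387 = 13796$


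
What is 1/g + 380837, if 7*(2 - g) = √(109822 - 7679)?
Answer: 38825189541/101947 - 7*√102143/101947 ≈ 3.8084e+5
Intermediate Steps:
g = 2 - √102143/7 (g = 2 - √(109822 - 7679)/7 = 2 - √102143/7 ≈ -43.657)
1/g + 380837 = 1/(2 - √102143/7) + 380837 = 380837 + 1/(2 - √102143/7)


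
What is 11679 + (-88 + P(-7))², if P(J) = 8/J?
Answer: 961647/49 ≈ 19625.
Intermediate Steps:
11679 + (-88 + P(-7))² = 11679 + (-88 + 8/(-7))² = 11679 + (-88 + 8*(-⅐))² = 11679 + (-88 - 8/7)² = 11679 + (-624/7)² = 11679 + 389376/49 = 961647/49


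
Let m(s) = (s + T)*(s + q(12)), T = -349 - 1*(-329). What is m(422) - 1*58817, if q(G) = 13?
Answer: 116053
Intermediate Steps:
T = -20 (T = -349 + 329 = -20)
m(s) = (-20 + s)*(13 + s) (m(s) = (s - 20)*(s + 13) = (-20 + s)*(13 + s))
m(422) - 1*58817 = (-260 + 422**2 - 7*422) - 1*58817 = (-260 + 178084 - 2954) - 58817 = 174870 - 58817 = 116053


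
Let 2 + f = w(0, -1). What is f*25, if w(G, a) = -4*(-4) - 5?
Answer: 225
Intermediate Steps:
w(G, a) = 11 (w(G, a) = 16 - 5 = 11)
f = 9 (f = -2 + 11 = 9)
f*25 = 9*25 = 225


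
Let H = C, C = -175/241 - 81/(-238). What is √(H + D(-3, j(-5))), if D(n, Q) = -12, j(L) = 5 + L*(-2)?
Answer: 5*I*√1629942286/57358 ≈ 3.5193*I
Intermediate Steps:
C = -22129/57358 (C = -175*1/241 - 81*(-1/238) = -175/241 + 81/238 = -22129/57358 ≈ -0.38581)
H = -22129/57358 ≈ -0.38581
j(L) = 5 - 2*L
√(H + D(-3, j(-5))) = √(-22129/57358 - 12) = √(-710425/57358) = 5*I*√1629942286/57358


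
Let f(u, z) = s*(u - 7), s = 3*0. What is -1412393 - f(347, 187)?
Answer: -1412393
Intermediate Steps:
s = 0
f(u, z) = 0 (f(u, z) = 0*(u - 7) = 0*(-7 + u) = 0)
-1412393 - f(347, 187) = -1412393 - 1*0 = -1412393 + 0 = -1412393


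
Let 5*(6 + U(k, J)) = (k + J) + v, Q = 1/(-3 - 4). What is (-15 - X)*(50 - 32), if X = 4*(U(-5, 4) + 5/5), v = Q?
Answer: 3726/35 ≈ 106.46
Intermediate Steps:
Q = -1/7 (Q = 1/(-7) = -1/7 ≈ -0.14286)
v = -1/7 ≈ -0.14286
U(k, J) = -211/35 + J/5 + k/5 (U(k, J) = -6 + ((k + J) - 1/7)/5 = -6 + ((J + k) - 1/7)/5 = -6 + (-1/7 + J + k)/5 = -6 + (-1/35 + J/5 + k/5) = -211/35 + J/5 + k/5)
X = -732/35 (X = 4*((-211/35 + (1/5)*4 + (1/5)*(-5)) + 5/5) = 4*((-211/35 + 4/5 - 1) + 5*(1/5)) = 4*(-218/35 + 1) = 4*(-183/35) = -732/35 ≈ -20.914)
(-15 - X)*(50 - 32) = (-15 - 1*(-732/35))*(50 - 32) = (-15 + 732/35)*18 = (207/35)*18 = 3726/35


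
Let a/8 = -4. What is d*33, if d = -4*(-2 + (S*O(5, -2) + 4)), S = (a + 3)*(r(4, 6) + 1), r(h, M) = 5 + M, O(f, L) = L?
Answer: -92136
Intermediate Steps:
a = -32 (a = 8*(-4) = -32)
S = -348 (S = (-32 + 3)*((5 + 6) + 1) = -29*(11 + 1) = -29*12 = -348)
d = -2792 (d = -4*(-2 + (-348*(-2) + 4)) = -4*(-2 + (696 + 4)) = -4*(-2 + 700) = -4*698 = -2792)
d*33 = -2792*33 = -92136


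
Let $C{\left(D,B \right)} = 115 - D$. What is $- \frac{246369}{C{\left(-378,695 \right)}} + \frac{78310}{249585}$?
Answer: $- \frac{12290280007}{24609081} \approx -499.42$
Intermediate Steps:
$- \frac{246369}{C{\left(-378,695 \right)}} + \frac{78310}{249585} = - \frac{246369}{115 - -378} + \frac{78310}{249585} = - \frac{246369}{115 + 378} + 78310 \cdot \frac{1}{249585} = - \frac{246369}{493} + \frac{15662}{49917} = - \frac{12290280007}{24609081}$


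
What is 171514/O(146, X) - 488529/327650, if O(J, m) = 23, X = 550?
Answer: 56185325933/7535950 ≈ 7455.6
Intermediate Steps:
171514/O(146, X) - 488529/327650 = 171514/23 - 488529/327650 = 56185325933/7535950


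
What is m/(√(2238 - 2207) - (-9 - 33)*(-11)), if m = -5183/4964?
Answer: 16401/7256042 + 71*√31/14512084 ≈ 0.0022876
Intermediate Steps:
m = -71/68 (m = -5183*1/4964 = -71/68 ≈ -1.0441)
m/(√(2238 - 2207) - (-9 - 33)*(-11)) = -71/(68*(√(2238 - 2207) - (-9 - 33)*(-11))) = -71/(68*(√31 - (-42)*(-11))) = -71/(68*(√31 - 1*462)) = -71/(68*(√31 - 462)) = -71/(68*(-462 + √31))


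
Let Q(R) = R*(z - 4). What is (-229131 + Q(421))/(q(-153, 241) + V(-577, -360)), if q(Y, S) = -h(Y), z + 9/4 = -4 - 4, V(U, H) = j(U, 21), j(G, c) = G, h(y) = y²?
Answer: 940521/95944 ≈ 9.8028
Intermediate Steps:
V(U, H) = U
z = -41/4 (z = -9/4 + (-4 - 4) = -9/4 - 8 = -41/4 ≈ -10.250)
Q(R) = -57*R/4 (Q(R) = R*(-41/4 - 4) = R*(-57/4) = -57*R/4)
q(Y, S) = -Y²
(-229131 + Q(421))/(q(-153, 241) + V(-577, -360)) = (-229131 - 57/4*421)/(-1*(-153)² - 577) = (-229131 - 23997/4)/(-1*23409 - 577) = -940521/(4*(-23409 - 577)) = -940521/4/(-23986) = -940521/4*(-1/23986) = 940521/95944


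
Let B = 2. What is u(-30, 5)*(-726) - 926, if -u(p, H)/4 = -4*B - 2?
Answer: -29966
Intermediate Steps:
u(p, H) = 40 (u(p, H) = -4*(-4*2 - 2) = -4*(-8 - 2) = -4*(-10) = 40)
u(-30, 5)*(-726) - 926 = 40*(-726) - 926 = -29040 - 926 = -29966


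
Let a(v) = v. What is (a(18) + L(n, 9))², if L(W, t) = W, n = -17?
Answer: 1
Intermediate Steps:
(a(18) + L(n, 9))² = (18 - 17)² = 1² = 1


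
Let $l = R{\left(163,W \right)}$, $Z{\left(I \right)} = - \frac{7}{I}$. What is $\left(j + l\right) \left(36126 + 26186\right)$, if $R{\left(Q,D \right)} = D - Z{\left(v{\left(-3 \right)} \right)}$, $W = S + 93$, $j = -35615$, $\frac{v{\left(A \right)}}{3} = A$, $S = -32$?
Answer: $- \frac{19939403816}{9} \approx -2.2155 \cdot 10^{9}$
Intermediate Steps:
$v{\left(A \right)} = 3 A$
$W = 61$ ($W = -32 + 93 = 61$)
$R{\left(Q,D \right)} = - \frac{7}{9} + D$ ($R{\left(Q,D \right)} = D - - \frac{7}{3 \left(-3\right)} = D - - \frac{7}{-9} = D - \left(-7\right) \left(- \frac{1}{9}\right) = D - \frac{7}{9} = - \frac{7}{9} + D$)
$l = \frac{542}{9}$ ($l = - \frac{7}{9} + 61 = \frac{542}{9} \approx 60.222$)
$\left(j + l\right) \left(36126 + 26186\right) = \left(-35615 + \frac{542}{9}\right) \left(36126 + 26186\right) = \left(- \frac{319993}{9}\right) 62312 = - \frac{19939403816}{9}$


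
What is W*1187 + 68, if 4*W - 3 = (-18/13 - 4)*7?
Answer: -531801/52 ≈ -10227.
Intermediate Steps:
W = -451/52 (W = ¾ + ((-18/13 - 4)*7)/4 = ¾ + (-70/13*7)/4 = ¾ + (¼)*(-490/13) = ¾ - 245/26 = -451/52 ≈ -8.6731)
W*1187 + 68 = -451/52*1187 + 68 = -535337/52 + 68 = -531801/52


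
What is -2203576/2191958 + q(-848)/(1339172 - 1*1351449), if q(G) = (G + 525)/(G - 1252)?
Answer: -28406321680817/28256201784300 ≈ -1.0053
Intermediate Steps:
q(G) = (525 + G)/(-1252 + G)
-2203576/2191958 + q(-848)/(1339172 - 1*1351449) = -2203576/2191958 + ((525 - 848)/(-1252 - 848))/(1339172 - 1*1351449) = -2203576*1/2191958 + (-323/(-2100))/(1339172 - 1351449) = -1101788/1095979 - 1/2100*(-323)/(-12277) = -1101788/1095979 + (323/2100)*(-1/12277) = -1101788/1095979 - 323/25781700 = -28406321680817/28256201784300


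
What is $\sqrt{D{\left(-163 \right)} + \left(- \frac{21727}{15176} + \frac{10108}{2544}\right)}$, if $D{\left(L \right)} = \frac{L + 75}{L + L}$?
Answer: $\frac{\sqrt{108734777844052038}}{196658196} \approx 1.6768$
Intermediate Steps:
$D{\left(L \right)} = \frac{75 + L}{2 L}$
$\sqrt{D{\left(-163 \right)} + \left(- \frac{21727}{15176} + \frac{10108}{2544}\right)} = \sqrt{\frac{75 - 163}{2 \left(-163\right)} + \left(- \frac{21727}{15176} + \frac{10108}{2544}\right)} = \sqrt{\frac{1}{2} \left(- \frac{1}{163}\right) \left(-88\right) + \left(\left(-21727\right) \frac{1}{15176} + 10108 \cdot \frac{1}{2544}\right)} = \sqrt{\frac{44}{163} + \left(- \frac{21727}{15176} + \frac{2527}{636}\right)} = \sqrt{\frac{44}{163} + \frac{6132845}{2412984}} = \sqrt{\frac{1105825031}{393316392}} = \frac{\sqrt{108734777844052038}}{196658196}$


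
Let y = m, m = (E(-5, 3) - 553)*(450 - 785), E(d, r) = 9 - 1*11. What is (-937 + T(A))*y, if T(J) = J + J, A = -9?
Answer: -177558375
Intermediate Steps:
T(J) = 2*J
E(d, r) = -2 (E(d, r) = 9 - 11 = -2)
m = 185925 (m = (-2 - 553)*(450 - 785) = -555*(-335) = 185925)
y = 185925
(-937 + T(A))*y = (-937 + 2*(-9))*185925 = (-937 - 18)*185925 = -955*185925 = -177558375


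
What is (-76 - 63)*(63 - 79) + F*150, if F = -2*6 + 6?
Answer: 1324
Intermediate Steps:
F = -6 (F = -12 + 6 = -6)
(-76 - 63)*(63 - 79) + F*150 = (-76 - 63)*(63 - 79) - 6*150 = -139*(-16) - 900 = 2224 - 900 = 1324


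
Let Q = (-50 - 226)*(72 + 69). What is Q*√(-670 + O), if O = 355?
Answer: -116748*I*√35 ≈ -6.9069e+5*I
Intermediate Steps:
Q = -38916 (Q = -276*141 = -38916)
Q*√(-670 + O) = -38916*√(-670 + 355) = -116748*I*√35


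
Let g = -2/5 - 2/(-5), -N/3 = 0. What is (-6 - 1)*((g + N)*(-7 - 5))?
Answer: 0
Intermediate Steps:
N = 0 (N = -3*0 = 0)
g = 0 (g = -2*1/5 - 2*(-1/5) = -2/5 + 2/5 = 0)
(-6 - 1)*((g + N)*(-7 - 5)) = (-6 - 1)*((0 + 0)*(-7 - 5)) = -0*(-12) = -7*0 = 0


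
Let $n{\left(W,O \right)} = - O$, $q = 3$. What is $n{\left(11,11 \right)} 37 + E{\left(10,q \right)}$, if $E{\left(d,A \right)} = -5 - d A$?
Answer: $-442$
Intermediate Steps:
$E{\left(d,A \right)} = -5 - A d$
$n{\left(11,11 \right)} 37 + E{\left(10,q \right)} = \left(-1\right) 11 \cdot 37 - \left(5 + 3 \cdot 10\right) = \left(-11\right) 37 - 35 = -407 - 35 = -442$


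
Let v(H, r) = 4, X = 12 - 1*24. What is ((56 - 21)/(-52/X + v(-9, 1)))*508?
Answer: 10668/5 ≈ 2133.6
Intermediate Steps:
X = -12 (X = 12 - 24 = -12)
((56 - 21)/(-52/X + v(-9, 1)))*508 = ((56 - 21)/(-52/(-12) + 4))*508 = (35/(-52*(-1/12) + 4))*508 = (35/(13/3 + 4))*508 = (35/(25/3))*508 = (35*(3/25))*508 = (21/5)*508 = 10668/5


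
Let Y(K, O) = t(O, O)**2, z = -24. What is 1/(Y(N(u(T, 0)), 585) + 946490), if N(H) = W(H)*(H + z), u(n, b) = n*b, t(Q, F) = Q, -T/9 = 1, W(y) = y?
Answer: 1/1288715 ≈ 7.7597e-7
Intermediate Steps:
T = -9 (T = -9*1 = -9)
u(n, b) = b*n
N(H) = H*(-24 + H) (N(H) = H*(H - 24) = H*(-24 + H))
Y(K, O) = O**2
1/(Y(N(u(T, 0)), 585) + 946490) = 1/(585**2 + 946490) = 1/(342225 + 946490) = 1/1288715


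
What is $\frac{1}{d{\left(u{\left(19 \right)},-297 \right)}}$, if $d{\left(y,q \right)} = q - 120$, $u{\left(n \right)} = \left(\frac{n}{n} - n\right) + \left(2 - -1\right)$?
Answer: $- \frac{1}{417} \approx -0.0023981$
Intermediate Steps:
$u{\left(n \right)} = 4 - n$ ($u{\left(n \right)} = \left(1 - n\right) + \left(2 + 1\right) = \left(1 - n\right) + 3 = 4 - n$)
$d{\left(y,q \right)} = -120 + q$
$\frac{1}{d{\left(u{\left(19 \right)},-297 \right)}} = \frac{1}{-120 - 297} = \frac{1}{-417} = - \frac{1}{417}$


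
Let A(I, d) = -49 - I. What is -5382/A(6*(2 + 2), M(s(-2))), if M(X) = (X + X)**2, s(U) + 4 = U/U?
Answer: 5382/73 ≈ 73.726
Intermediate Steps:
s(U) = -3 (s(U) = -4 + U/U = -4 + 1 = -3)
M(X) = 4*X**2 (M(X) = (2*X)**2 = 4*X**2)
-5382/A(6*(2 + 2), M(s(-2))) = -5382/(-49 - 6*(2 + 2)) = -5382/(-49 - 6*4) = -5382/(-49 - 1*24) = -5382/(-49 - 24) = -5382/(-73) = -5382*(-1/73) = 5382/73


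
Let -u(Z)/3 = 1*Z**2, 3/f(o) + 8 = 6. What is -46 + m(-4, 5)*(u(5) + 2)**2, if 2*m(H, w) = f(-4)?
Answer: -16171/4 ≈ -4042.8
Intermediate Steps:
f(o) = -3/2 (f(o) = 3/(-8 + 6) = 3/(-2) = 3*(-1/2) = -3/2)
m(H, w) = -3/4 (m(H, w) = (1/2)*(-3/2) = -3/4)
u(Z) = -3*Z**2
-46 + m(-4, 5)*(u(5) + 2)**2 = -46 - 3*(-3*5**2 + 2)**2/4 = -46 - 3*(-3*25 + 2)**2/4 = -46 - 3*(-75 + 2)**2/4 = -46 - 3/4*(-73)**2 = -46 - 3/4*5329 = -46 - 15987/4 = -16171/4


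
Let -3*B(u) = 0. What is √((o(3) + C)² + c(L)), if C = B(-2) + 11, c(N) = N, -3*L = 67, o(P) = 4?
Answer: 4*√114/3 ≈ 14.236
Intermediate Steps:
L = -67/3 (L = -⅓*67 = -67/3 ≈ -22.333)
B(u) = 0 (B(u) = -⅓*0 = 0)
C = 11 (C = 0 + 11 = 11)
√((o(3) + C)² + c(L)) = √((4 + 11)² - 67/3) = √(15² - 67/3) = √(225 - 67/3) = √(608/3) = 4*√114/3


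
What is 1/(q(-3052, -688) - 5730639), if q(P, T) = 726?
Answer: -1/5729913 ≈ -1.7452e-7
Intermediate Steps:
1/(q(-3052, -688) - 5730639) = 1/(726 - 5730639) = 1/(-5729913) = -1/5729913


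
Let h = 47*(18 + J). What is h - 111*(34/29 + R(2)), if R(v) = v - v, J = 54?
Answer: 94362/29 ≈ 3253.9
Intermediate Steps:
R(v) = 0
h = 3384 (h = 47*(18 + 54) = 47*72 = 3384)
h - 111*(34/29 + R(2)) = 3384 - 111*(34/29 + 0) = 3384 - 111*34/29 = 3384 - 3774/29 = 94362/29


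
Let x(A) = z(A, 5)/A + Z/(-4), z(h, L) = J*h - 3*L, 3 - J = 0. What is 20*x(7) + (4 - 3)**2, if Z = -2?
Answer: 197/7 ≈ 28.143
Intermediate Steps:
J = 3 (J = 3 - 1*0 = 3 + 0 = 3)
z(h, L) = -3*L + 3*h (z(h, L) = 3*h - 3*L = -3*L + 3*h)
x(A) = 1/2 + (-15 + 3*A)/A (x(A) = (-3*5 + 3*A)/A - 2/(-4) = (-15 + 3*A)/A - 2*(-1/4) = (-15 + 3*A)/A + 1/2 = 1/2 + (-15 + 3*A)/A)
20*x(7) + (4 - 3)**2 = 20*(7/2 - 15/7) + (4 - 3)**2 = 20*(7/2 - 15*1/7) + 1**2 = 20*(7/2 - 15/7) + 1 = 20*(19/14) + 1 = 190/7 + 1 = 197/7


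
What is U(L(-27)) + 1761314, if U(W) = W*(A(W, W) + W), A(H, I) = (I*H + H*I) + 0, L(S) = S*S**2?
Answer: -15250805788171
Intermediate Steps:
L(S) = S**3
A(H, I) = 2*H*I (A(H, I) = (H*I + H*I) + 0 = 2*H*I + 0 = 2*H*I)
U(W) = W*(W + 2*W**2) (U(W) = W*(2*W*W + W) = W*(2*W**2 + W) = W*(W + 2*W**2))
U(L(-27)) + 1761314 = ((-27)**3)**2*(1 + 2*(-27)**3) + 1761314 = (-19683)**2*(1 + 2*(-19683)) + 1761314 = 387420489*(1 - 39366) + 1761314 = 387420489*(-39365) + 1761314 = -15250807549485 + 1761314 = -15250805788171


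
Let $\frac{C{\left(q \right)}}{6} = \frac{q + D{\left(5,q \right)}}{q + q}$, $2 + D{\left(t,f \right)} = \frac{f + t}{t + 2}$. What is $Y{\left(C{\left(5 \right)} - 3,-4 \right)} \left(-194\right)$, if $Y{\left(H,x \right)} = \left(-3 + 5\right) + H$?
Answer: $- \frac{11252}{35} \approx -321.49$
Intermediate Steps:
$D{\left(t,f \right)} = -2 + \frac{f + t}{2 + t}$ ($D{\left(t,f \right)} = -2 + \frac{f + t}{t + 2} = -2 + \frac{f + t}{2 + t}$)
$C{\left(q \right)} = \frac{3 \left(- \frac{9}{7} + \frac{8 q}{7}\right)}{q}$ ($C{\left(q \right)} = 6 \frac{q + \frac{-4 + q - 5}{2 + 5}}{q + q} = 6 \frac{q + \frac{-4 + q - 5}{7}}{2 q} = 6 \left(q + \frac{-9 + q}{7}\right) \frac{1}{2 q} = 6 \left(q + \left(- \frac{9}{7} + \frac{q}{7}\right)\right) \frac{1}{2 q} = 6 \left(- \frac{9}{7} + \frac{8 q}{7}\right) \frac{1}{2 q} = 6 \frac{- \frac{9}{7} + \frac{8 q}{7}}{2 q} = \frac{3 \left(- \frac{9}{7} + \frac{8 q}{7}\right)}{q}$)
$Y{\left(H,x \right)} = 2 + H$
$Y{\left(C{\left(5 \right)} - 3,-4 \right)} \left(-194\right) = \left(2 - \left(3 - \frac{3 \left(-9 + 8 \cdot 5\right)}{7 \cdot 5}\right)\right) \left(-194\right) = \left(2 - \left(3 - \frac{3 \left(-9 + 40\right)}{35}\right)\right) \left(-194\right) = \left(2 - \left(3 - \frac{93}{35}\right)\right) \left(-194\right) = \left(2 + \left(\frac{93}{35} - 3\right)\right) \left(-194\right) = \left(2 - \frac{12}{35}\right) \left(-194\right) = \frac{58}{35} \left(-194\right) = - \frac{11252}{35}$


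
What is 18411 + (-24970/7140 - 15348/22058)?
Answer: 144948193517/7874706 ≈ 18407.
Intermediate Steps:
18411 + (-24970/7140 - 15348/22058) = 18411 + (-24970*1/7140 - 15348*1/22058) = 18411 + (-2497/714 - 7674/11029) = 18411 - 33018649/7874706 = 144948193517/7874706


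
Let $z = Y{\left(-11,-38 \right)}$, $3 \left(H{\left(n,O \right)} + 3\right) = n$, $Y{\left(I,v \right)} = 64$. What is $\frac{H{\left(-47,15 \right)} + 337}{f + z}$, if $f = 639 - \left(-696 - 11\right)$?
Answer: $\frac{191}{846} \approx 0.22577$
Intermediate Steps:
$H{\left(n,O \right)} = -3 + \frac{n}{3}$
$z = 64$
$f = 1346$ ($f = 639 - \left(-696 - 11\right) = 639 - -707 = 639 + 707 = 1346$)
$\frac{H{\left(-47,15 \right)} + 337}{f + z} = \frac{\left(-3 + \frac{1}{3} \left(-47\right)\right) + 337}{1346 + 64} = \frac{\left(-3 - \frac{47}{3}\right) + 337}{1410} = \left(- \frac{56}{3} + 337\right) \frac{1}{1410} = \frac{955}{3} \cdot \frac{1}{1410} = \frac{191}{846}$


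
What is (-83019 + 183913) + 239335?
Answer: 340229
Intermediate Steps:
(-83019 + 183913) + 239335 = 100894 + 239335 = 340229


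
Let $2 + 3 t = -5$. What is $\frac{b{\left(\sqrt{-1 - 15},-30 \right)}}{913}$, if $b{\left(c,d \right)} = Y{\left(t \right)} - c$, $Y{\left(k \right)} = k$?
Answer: $- \frac{7}{2739} - \frac{4 i}{913} \approx -0.0025557 - 0.0043812 i$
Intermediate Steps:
$t = - \frac{7}{3}$ ($t = - \frac{2}{3} + \frac{1}{3} \left(-5\right) = - \frac{2}{3} - \frac{5}{3} = - \frac{7}{3} \approx -2.3333$)
$b{\left(c,d \right)} = - \frac{7}{3} - c$
$\frac{b{\left(\sqrt{-1 - 15},-30 \right)}}{913} = \frac{- \frac{7}{3} - \sqrt{-1 - 15}}{913} = \left(- \frac{7}{3} - \sqrt{-16}\right) \frac{1}{913} = \left(- \frac{7}{3} - 4 i\right) \frac{1}{913} = - \frac{7}{2739} - \frac{4 i}{913}$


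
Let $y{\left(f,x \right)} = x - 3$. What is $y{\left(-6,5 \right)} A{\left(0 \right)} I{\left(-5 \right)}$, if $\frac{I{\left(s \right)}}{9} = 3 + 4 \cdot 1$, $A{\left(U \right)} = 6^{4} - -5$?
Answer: $163926$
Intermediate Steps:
$y{\left(f,x \right)} = -3 + x$
$A{\left(U \right)} = 1301$ ($A{\left(U \right)} = 1296 + 5 = 1301$)
$I{\left(s \right)} = 63$ ($I{\left(s \right)} = 9 \left(3 + 4 \cdot 1\right) = 9 \left(3 + 4\right) = 9 \cdot 7 = 63$)
$y{\left(-6,5 \right)} A{\left(0 \right)} I{\left(-5 \right)} = \left(-3 + 5\right) 1301 \cdot 63 = 2 \cdot 1301 \cdot 63 = 2602 \cdot 63 = 163926$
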